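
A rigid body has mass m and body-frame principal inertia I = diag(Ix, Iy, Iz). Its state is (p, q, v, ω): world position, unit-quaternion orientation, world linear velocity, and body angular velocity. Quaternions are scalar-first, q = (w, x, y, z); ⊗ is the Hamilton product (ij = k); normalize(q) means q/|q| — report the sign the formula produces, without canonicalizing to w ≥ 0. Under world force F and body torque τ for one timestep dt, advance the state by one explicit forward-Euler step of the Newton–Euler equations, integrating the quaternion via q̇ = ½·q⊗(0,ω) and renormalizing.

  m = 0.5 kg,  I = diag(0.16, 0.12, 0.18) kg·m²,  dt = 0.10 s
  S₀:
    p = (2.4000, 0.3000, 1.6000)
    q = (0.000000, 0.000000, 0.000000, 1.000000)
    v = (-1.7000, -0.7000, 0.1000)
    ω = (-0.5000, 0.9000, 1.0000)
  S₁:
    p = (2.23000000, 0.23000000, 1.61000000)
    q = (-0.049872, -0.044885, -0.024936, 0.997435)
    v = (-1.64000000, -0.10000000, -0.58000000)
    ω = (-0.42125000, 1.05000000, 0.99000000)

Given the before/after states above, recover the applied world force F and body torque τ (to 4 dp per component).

F = (0.3000, 3.0000, -3.4000)
τ = (0.1800, 0.1900, 0.0000)

ω₁ − ω₀ = (0.07875000, 0.15000000, -0.01000000)
I·α + gyro = (0.1800, 0.1900, 0.0000)
velocity change Δv = (0.06000000, 0.60000000, -0.68000000)
applied force F = (0.3000, 3.0000, -3.4000)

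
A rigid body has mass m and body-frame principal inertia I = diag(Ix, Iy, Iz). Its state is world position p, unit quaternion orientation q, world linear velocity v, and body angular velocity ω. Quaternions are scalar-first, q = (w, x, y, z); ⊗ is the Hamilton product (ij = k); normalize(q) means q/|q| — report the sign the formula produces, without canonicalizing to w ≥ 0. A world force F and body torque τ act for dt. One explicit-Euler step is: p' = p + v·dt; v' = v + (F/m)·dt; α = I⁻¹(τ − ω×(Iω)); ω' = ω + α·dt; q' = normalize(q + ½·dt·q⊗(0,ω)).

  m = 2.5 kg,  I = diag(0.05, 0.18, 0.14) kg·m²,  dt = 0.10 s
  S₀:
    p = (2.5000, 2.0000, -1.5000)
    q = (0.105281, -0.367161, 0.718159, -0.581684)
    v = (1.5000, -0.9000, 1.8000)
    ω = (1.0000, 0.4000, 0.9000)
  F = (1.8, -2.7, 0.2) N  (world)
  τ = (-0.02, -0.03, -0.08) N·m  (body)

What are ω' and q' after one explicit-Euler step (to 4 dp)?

ω' = (0.9888, 0.4283, 0.8057)
q' = (0.1351, -0.3172, 0.7060, -0.6187)

ω×(Iω) gyroscopic = (-0.0144, -0.0810, 0.0520)
angular accel α = (-0.1120, 0.2833, -0.9429)
ω' = ω + α·dt = (0.9888, 0.4283, 0.8057)
2q̇ = q⊗(0,ω) = (0.6034130, 0.9842977, -0.2091267, -0.7702705)
q + ½dt·q⊗(0,ω), renormalized = (0.1351, -0.3172, 0.7060, -0.6187)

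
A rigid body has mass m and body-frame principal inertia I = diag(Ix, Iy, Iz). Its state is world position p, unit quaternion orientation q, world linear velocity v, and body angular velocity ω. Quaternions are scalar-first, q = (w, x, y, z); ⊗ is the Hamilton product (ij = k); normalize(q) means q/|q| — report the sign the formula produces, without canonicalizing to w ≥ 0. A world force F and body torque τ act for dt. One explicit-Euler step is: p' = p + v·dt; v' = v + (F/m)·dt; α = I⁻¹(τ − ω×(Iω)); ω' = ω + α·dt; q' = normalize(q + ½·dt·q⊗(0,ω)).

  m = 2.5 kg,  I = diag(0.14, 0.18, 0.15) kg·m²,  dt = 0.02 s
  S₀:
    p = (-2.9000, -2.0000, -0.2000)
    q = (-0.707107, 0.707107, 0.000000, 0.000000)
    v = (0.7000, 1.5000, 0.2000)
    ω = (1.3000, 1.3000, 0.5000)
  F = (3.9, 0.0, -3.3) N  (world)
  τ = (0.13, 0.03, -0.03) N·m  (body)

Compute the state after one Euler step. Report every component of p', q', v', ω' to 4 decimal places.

gyro term ω×Iω = (-0.0195, -0.0065, 0.0676)
α = I⁻¹(τ − ω×Iω) = (1.0679, 0.2028, -0.6507)
new body rate ω' = (1.3214, 1.3041, 0.4870)
q⊗(0,ω) = (-0.9192391, -0.9192391, -1.2727926, 0.5656856)
updated quaternion q' = (-0.7162, 0.6978, -0.0127, 0.0057)
a = (1.5600, 0.0000, -1.3200)
p + v·dt = (-2.8860, -1.9700, -0.1960)
v' = v + a·dt = (0.7312, 1.5000, 0.1736)

p' = (-2.8860, -1.9700, -0.1960)
q' = (-0.7162, 0.6978, -0.0127, 0.0057)
v' = (0.7312, 1.5000, 0.1736)
ω' = (1.3214, 1.3041, 0.4870)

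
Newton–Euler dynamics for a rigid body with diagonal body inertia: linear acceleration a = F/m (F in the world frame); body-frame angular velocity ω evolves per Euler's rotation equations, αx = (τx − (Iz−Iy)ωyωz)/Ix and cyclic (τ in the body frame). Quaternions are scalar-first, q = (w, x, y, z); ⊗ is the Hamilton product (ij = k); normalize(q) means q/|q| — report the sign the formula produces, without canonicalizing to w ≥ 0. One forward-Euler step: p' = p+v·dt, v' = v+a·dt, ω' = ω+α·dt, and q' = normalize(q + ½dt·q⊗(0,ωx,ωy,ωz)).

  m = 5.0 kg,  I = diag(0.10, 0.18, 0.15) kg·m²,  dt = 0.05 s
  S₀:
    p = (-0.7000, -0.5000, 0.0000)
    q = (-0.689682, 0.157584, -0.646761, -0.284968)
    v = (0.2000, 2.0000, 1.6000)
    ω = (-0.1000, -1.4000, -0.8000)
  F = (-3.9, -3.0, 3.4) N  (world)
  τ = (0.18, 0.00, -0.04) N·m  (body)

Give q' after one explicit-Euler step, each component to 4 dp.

q' = (-0.7170, 0.1621, -0.6183, -0.2781)

2q̇ = q⊗(0,ω) = (-1.1176814, 0.1874218, 1.1201188, 0.2664519)
q + ½dt·q⊗(0,ω), renormalized = (-0.7170, 0.1621, -0.6183, -0.2781)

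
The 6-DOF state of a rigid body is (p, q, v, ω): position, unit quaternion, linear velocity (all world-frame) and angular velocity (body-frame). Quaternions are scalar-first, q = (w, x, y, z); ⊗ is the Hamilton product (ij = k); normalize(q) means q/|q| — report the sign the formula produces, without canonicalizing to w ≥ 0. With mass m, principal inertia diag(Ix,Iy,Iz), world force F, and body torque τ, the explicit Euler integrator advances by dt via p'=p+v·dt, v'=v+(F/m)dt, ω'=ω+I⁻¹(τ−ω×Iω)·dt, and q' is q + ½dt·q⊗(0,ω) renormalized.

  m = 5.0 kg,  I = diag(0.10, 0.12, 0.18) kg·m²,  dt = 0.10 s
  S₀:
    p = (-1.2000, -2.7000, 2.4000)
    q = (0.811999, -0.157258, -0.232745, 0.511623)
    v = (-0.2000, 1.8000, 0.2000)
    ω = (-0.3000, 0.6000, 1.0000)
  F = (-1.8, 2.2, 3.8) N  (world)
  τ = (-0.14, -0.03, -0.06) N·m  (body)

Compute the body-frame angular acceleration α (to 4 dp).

α = (-1.7600, -0.4500, -0.3133)

precession coupling ω×(Iω) = (0.0360, 0.0240, -0.0036)
angular accel α = (-1.7600, -0.4500, -0.3133)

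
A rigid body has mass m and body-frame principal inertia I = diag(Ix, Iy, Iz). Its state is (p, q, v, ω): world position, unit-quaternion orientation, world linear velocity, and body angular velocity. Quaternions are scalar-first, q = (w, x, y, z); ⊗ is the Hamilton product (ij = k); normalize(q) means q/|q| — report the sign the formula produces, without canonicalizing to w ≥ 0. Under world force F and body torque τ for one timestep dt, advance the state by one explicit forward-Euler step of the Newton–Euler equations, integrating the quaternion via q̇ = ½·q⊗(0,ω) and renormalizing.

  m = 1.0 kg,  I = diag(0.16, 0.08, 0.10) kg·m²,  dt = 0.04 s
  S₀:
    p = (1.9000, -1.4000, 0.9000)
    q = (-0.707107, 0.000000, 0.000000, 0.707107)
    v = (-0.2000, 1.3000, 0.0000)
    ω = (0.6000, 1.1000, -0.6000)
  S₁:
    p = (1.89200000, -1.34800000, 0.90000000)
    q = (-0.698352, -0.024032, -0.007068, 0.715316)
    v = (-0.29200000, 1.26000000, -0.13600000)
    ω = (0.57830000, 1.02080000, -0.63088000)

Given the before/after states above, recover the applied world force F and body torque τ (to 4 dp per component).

velocity change Δv = (-0.09200000, -0.04000000, -0.13600000)
F = m·Δv/dt = (-2.3000, -1.0000, -3.4000)
Δω = ω₁−ω₀ = (-0.02170000, -0.07920000, -0.03088000)
ω₀×(Iω₀) = (-0.0132, -0.0216, -0.0528)
I·α + gyro = (-0.1000, -0.1800, -0.1300)

F = (-2.3000, -1.0000, -3.4000)
τ = (-0.1000, -0.1800, -0.1300)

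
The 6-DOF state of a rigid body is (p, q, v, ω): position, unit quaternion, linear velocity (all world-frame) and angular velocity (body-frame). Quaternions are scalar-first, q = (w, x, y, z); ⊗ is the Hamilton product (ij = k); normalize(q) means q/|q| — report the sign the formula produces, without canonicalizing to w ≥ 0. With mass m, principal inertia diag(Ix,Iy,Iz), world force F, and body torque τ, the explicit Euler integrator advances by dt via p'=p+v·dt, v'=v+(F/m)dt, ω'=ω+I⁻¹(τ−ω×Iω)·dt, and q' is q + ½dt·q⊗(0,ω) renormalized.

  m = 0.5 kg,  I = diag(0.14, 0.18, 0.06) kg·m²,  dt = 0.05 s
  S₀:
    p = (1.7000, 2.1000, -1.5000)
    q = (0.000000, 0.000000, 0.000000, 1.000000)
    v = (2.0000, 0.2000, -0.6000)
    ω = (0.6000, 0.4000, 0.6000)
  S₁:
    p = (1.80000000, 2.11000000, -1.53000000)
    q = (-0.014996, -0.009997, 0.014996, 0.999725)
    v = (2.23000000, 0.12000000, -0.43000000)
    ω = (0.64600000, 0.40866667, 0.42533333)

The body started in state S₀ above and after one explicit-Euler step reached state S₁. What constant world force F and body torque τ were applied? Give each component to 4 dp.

Δω = ω₁−ω₀ = (0.04600000, 0.00866667, -0.17466667)
gyro term ω₀×Iω₀ = (-0.0288, 0.0288, 0.0096)
applied torque τ = (0.1000, 0.0600, -0.2000)
v₁ − v₀ = (0.23000000, -0.08000000, 0.17000000)
m·(v₁−v₀)/dt = (2.3000, -0.8000, 1.7000)

F = (2.3000, -0.8000, 1.7000)
τ = (0.1000, 0.0600, -0.2000)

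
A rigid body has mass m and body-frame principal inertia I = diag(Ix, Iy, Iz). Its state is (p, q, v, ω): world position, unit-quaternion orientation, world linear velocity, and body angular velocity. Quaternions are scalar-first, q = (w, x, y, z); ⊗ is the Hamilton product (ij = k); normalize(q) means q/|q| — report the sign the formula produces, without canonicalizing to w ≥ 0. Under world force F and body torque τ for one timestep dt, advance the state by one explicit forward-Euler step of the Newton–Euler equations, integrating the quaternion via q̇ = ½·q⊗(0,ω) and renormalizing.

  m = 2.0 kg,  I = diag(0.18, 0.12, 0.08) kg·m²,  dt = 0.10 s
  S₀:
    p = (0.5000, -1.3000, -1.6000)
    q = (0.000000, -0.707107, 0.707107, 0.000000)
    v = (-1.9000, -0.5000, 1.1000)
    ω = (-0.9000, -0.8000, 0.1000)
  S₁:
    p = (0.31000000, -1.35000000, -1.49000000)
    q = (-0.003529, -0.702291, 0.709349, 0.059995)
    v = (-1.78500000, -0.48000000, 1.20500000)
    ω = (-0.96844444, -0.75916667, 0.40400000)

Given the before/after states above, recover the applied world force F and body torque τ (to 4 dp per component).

F = (2.3000, 0.4000, 2.1000)
τ = (-0.1200, 0.0400, 0.2000)

velocity change Δv = (0.11500000, 0.02000000, 0.10500000)
applied force F = (2.3000, 0.4000, 2.1000)
Δω = ω₁−ω₀ = (-0.06844444, 0.04083333, 0.30400000)
I·α + gyro = (-0.1200, 0.0400, 0.2000)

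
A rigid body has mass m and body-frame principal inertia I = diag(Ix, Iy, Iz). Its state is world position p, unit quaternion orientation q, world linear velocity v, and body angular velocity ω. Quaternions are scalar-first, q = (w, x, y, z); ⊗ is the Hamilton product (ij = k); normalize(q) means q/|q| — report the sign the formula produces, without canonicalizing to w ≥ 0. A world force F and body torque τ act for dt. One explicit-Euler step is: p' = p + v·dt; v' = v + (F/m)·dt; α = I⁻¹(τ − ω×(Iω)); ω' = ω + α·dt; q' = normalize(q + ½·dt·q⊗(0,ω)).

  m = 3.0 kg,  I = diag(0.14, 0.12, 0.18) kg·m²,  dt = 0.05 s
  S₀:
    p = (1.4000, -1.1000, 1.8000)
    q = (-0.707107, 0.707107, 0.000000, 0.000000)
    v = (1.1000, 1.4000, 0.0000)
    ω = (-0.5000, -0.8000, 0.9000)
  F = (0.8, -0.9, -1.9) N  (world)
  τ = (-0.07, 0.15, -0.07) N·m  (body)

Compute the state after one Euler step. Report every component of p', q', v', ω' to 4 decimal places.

(τ − ω×Iω)/I = (-0.1914, 1.1000, -0.3444)
ω + α·dt = (-0.5096, -0.7450, 0.8828)
Hamilton product q⊗(0,ω) = (0.3535535, 0.3535535, -0.0707107, -1.2020819)
q' = normalize(q + ½dt·q⊗(0,ω)) = (-0.6979, 0.7156, -0.0018, -0.0300)
a = F/m = (0.2667, -0.3000, -0.6333)
p' = p + v·dt = (1.4550, -1.0300, 1.8000)
v + (F/m)dt = (1.1133, 1.3850, -0.0317)

p' = (1.4550, -1.0300, 1.8000)
q' = (-0.6979, 0.7156, -0.0018, -0.0300)
v' = (1.1133, 1.3850, -0.0317)
ω' = (-0.5096, -0.7450, 0.8828)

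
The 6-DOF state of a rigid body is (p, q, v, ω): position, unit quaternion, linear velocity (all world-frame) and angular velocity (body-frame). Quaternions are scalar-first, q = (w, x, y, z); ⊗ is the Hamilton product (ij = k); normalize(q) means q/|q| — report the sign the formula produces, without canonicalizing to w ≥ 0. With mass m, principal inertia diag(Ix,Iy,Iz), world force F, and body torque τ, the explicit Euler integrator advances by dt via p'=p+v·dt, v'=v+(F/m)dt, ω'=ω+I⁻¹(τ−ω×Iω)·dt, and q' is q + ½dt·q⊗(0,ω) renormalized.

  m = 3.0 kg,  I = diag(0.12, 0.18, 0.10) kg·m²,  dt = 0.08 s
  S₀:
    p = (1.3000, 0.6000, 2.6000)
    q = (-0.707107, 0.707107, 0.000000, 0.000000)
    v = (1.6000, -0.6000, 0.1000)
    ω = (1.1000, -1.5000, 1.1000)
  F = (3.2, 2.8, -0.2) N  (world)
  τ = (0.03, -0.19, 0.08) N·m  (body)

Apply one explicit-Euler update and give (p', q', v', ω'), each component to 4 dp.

a = F/m = (1.0667, 0.9333, -0.0667)
p' = p + v·dt = (1.4280, 0.5520, 2.6080)
v' = v + a·dt = (1.6853, -0.5253, 0.0947)
α = I⁻¹(τ − ω×Iω) = (-0.8500, -1.1900, 1.7900)
ω' = ω + α·dt = (1.0320, -1.5952, 1.2432)
q⊗(0,ω) = (-0.7778177, -0.7778177, 0.2828428, -1.8384782)
q' = normalize(q + ½dt·q⊗(0,ω)) = (-0.7355, 0.6735, 0.0113, -0.0733)

p' = (1.4280, 0.5520, 2.6080)
q' = (-0.7355, 0.6735, 0.0113, -0.0733)
v' = (1.6853, -0.5253, 0.0947)
ω' = (1.0320, -1.5952, 1.2432)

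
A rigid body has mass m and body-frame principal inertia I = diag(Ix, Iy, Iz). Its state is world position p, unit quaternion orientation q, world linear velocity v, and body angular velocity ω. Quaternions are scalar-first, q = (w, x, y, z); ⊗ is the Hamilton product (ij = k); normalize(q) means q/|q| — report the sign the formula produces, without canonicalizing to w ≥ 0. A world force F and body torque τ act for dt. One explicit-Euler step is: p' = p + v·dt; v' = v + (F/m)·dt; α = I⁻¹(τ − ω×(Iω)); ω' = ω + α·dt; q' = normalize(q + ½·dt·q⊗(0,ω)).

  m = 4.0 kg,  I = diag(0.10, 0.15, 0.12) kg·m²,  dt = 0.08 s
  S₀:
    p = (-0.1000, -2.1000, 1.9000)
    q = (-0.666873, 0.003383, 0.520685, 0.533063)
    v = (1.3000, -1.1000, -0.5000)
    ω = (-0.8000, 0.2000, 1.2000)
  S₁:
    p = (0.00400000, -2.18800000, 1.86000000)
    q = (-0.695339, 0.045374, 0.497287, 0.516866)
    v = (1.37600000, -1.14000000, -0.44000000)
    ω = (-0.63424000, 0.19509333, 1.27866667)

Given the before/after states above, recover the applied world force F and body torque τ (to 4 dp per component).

F = (3.8000, -2.0000, 3.0000)
τ = (0.2000, 0.0100, 0.1100)

velocity change Δv = (0.07600000, -0.04000000, 0.06000000)
m·(v₁−v₀)/dt = (3.8000, -2.0000, 3.0000)
Δω = ω₁−ω₀ = (0.16576000, -0.00490667, 0.07866667)
gyro term ω₀×Iω₀ = (-0.0072, 0.0192, -0.0080)
applied torque τ = (0.2000, 0.0100, 0.1100)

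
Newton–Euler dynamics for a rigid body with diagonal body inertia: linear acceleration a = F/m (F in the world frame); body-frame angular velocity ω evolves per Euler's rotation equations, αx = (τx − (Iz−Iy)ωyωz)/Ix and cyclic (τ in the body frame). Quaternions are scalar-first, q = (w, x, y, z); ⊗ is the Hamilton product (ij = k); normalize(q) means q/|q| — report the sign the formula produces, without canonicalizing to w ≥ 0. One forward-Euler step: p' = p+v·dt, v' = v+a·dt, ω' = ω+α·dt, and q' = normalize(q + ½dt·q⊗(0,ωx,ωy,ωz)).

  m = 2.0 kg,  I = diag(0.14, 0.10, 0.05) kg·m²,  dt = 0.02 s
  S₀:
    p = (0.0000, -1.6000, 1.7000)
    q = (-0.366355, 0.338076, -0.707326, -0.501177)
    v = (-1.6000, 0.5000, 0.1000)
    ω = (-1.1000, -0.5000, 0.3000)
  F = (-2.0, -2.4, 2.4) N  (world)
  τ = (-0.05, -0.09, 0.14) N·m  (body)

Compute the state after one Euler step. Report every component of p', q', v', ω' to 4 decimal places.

ω×(Iω) gyroscopic = (0.0075, -0.0297, -0.0220)
α = I⁻¹(τ − ω×Iω) = (-0.4107, -0.6030, 3.2400)
ω + α·dt = (-1.1082, -0.5121, 0.3648)
q⊗(0,ω) = (0.1685737, -0.0597958, 0.6330494, -1.0570031)
updated quaternion q' = (-0.3646, 0.3375, -0.7009, -0.5117)
linear accel F/m = (-1.0000, -1.2000, 1.2000)
p' = p + v·dt = (-0.0320, -1.5900, 1.7020)
new velocity v' = (-1.6200, 0.4760, 0.1240)

p' = (-0.0320, -1.5900, 1.7020)
q' = (-0.3646, 0.3375, -0.7009, -0.5117)
v' = (-1.6200, 0.4760, 0.1240)
ω' = (-1.1082, -0.5121, 0.3648)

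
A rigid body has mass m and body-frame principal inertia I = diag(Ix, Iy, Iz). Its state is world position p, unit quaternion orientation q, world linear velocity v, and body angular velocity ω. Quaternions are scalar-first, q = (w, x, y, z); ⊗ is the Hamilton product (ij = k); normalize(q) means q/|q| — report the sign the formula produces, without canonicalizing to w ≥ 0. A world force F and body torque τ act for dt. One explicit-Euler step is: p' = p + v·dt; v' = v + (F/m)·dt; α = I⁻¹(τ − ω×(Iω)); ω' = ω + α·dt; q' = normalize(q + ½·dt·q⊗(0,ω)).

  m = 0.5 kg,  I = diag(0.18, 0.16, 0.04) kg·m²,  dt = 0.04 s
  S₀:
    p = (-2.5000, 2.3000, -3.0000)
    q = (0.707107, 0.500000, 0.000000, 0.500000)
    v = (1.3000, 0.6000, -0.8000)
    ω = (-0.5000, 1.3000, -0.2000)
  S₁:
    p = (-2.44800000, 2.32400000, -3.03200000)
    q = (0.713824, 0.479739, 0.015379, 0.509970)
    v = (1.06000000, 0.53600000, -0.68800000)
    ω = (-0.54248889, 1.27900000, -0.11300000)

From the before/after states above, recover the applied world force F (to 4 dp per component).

F = (-3.0000, -0.8000, 1.4000)

Δv = v₁−v₀ = (-0.24000000, -0.06400000, 0.11200000)
m·(v₁−v₀)/dt = (-3.0000, -0.8000, 1.4000)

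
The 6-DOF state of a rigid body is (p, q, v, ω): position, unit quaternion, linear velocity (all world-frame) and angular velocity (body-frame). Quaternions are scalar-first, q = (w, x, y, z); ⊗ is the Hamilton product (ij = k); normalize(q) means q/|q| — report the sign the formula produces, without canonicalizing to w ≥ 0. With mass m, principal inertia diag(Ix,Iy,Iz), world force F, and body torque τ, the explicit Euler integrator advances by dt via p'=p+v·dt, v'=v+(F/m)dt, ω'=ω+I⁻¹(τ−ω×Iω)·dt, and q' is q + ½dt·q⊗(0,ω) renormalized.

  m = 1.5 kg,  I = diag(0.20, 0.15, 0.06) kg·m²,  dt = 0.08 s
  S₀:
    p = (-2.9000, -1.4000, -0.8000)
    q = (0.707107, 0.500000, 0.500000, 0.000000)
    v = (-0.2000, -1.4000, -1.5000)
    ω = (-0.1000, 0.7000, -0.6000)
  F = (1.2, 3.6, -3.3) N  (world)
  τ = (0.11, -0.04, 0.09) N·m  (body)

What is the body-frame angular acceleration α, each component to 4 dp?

ω×(Iω) gyroscopic = (0.0378, 0.0084, 0.0035)
(τ − ω×Iω)/I = (0.3610, -0.3227, 1.4417)

α = (0.3610, -0.3227, 1.4417)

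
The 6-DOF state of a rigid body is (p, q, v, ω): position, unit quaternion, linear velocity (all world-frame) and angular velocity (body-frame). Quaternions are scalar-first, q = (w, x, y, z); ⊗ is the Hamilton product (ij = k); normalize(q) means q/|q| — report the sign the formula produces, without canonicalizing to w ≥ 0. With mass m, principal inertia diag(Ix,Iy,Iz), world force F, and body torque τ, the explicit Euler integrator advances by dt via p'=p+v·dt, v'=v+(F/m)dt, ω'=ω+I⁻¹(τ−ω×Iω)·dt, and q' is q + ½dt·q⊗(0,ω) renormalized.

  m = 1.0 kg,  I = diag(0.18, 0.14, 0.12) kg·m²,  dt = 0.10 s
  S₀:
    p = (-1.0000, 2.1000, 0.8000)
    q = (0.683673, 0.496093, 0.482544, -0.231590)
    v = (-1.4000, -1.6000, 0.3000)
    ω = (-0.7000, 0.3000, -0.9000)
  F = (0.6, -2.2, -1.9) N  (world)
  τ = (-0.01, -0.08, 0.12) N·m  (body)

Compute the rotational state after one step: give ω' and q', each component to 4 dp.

ω' = (-0.7086, 0.2159, -0.8070)
q' = (0.6822, 0.4531, 0.5223, -0.2376)

(τ − ω×Iω)/I = (-0.0856, -0.8414, 0.9300)
ω' = ω + α·dt = (-0.7086, 0.2159, -0.8070)
2q̇ = q⊗(0,ω) = (-0.0059291, -0.8433837, 0.8136986, -0.1286970)
q + ½dt·q⊗(0,ω), renormalized = (0.6822, 0.4531, 0.5223, -0.2376)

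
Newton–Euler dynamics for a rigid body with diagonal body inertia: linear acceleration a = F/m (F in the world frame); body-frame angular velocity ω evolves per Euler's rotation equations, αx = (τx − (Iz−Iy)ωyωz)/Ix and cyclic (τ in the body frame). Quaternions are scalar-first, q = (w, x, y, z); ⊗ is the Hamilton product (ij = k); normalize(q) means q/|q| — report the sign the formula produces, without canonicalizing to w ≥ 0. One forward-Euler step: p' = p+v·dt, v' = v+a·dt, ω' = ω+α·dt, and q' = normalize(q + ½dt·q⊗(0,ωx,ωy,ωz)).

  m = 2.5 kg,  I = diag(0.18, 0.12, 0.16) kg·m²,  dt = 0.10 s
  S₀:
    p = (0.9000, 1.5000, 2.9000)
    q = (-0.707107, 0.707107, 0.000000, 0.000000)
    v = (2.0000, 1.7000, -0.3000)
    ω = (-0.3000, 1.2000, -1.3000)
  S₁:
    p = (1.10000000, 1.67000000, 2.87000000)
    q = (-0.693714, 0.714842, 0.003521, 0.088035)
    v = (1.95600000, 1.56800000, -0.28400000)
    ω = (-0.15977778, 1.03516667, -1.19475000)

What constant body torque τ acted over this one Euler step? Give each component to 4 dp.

τ = (0.1900, -0.1900, 0.1900)

rate change Δω = (0.14022222, -0.16483333, 0.10525000)
precession coupling = (-0.0624, 0.0078, 0.0216)
I·α + gyro = (0.1900, -0.1900, 0.1900)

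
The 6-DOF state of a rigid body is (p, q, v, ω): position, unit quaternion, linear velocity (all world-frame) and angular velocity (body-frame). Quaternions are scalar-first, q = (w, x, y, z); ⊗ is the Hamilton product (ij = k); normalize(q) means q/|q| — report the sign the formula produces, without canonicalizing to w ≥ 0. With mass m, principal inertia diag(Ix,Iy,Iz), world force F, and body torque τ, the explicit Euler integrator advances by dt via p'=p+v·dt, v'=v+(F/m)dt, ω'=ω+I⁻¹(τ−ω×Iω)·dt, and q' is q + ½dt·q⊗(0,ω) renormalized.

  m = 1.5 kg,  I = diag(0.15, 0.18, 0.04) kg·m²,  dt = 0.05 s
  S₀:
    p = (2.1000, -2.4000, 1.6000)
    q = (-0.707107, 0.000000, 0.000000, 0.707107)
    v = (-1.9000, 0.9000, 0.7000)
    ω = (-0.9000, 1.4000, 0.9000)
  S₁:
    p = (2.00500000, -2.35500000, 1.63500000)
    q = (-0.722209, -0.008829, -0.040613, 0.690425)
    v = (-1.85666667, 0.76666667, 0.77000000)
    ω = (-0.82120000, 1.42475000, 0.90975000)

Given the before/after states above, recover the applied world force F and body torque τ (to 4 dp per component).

F = (1.3000, -4.0000, 2.1000)
τ = (0.0600, 0.0000, -0.0300)

Δω = ω₁−ω₀ = (0.07880000, 0.02475000, 0.00975000)
precession coupling = (-0.1764, -0.0891, -0.0378)
applied torque τ = (0.0600, 0.0000, -0.0300)
Δv = v₁−v₀ = (0.04333333, -0.13333333, 0.07000000)
F = m·Δv/dt = (1.3000, -4.0000, 2.1000)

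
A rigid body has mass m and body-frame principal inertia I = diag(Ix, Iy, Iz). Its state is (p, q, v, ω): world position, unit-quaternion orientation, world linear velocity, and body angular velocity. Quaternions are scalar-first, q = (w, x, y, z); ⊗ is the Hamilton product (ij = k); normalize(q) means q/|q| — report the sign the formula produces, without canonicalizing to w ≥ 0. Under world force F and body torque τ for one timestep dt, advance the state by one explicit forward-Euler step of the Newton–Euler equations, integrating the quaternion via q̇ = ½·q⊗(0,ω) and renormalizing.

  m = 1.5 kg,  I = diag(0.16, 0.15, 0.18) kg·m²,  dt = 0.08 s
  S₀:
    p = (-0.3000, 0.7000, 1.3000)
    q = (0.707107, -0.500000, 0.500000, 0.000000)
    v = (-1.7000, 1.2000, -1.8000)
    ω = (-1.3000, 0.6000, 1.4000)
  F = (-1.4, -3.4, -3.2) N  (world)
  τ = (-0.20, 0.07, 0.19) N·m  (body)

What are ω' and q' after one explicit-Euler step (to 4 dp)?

α = I⁻¹(τ − ω×Iω) = (-1.4075, 0.2240, 1.0122)
new body rate ω' = (-1.4126, 0.6179, 1.4810)
2q̇ = q⊗(0,ω) = (-0.9500000, -0.2192391, 1.1242642, 1.3399498)
q' = normalize(q + ½dt·q⊗(0,ω)) = (0.6670, -0.5071, 0.5432, 0.0534)

ω' = (-1.4126, 0.6179, 1.4810)
q' = (0.6670, -0.5071, 0.5432, 0.0534)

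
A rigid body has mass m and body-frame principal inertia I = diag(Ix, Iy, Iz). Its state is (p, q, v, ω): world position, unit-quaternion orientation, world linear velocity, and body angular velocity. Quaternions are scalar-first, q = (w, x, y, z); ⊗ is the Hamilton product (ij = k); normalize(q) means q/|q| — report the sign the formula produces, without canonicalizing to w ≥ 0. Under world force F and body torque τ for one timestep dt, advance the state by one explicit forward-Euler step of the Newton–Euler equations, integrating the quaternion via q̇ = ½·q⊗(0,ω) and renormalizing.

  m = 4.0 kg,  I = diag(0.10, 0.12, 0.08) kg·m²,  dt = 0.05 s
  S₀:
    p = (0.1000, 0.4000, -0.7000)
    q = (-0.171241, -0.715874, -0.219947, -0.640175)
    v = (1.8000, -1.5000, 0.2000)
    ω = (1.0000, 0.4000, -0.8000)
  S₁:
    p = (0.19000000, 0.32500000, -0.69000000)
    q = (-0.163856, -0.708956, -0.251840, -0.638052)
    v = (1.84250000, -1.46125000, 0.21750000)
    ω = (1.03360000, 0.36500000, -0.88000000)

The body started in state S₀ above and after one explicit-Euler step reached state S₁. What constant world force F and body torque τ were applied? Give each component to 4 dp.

v₁ − v₀ = (0.04250000, 0.03875000, 0.01750000)
m·(v₁−v₀)/dt = (3.4000, 3.1000, 1.4000)
Δω = ω₁−ω₀ = (0.03360000, -0.03500000, -0.08000000)
ω₀×(Iω₀) = (0.0128, -0.0160, 0.0080)
τ = I·(Δω/dt) + ω₀×(Iω₀) = (0.0800, -0.1000, -0.1200)

F = (3.4000, 3.1000, 1.4000)
τ = (0.0800, -0.1000, -0.1200)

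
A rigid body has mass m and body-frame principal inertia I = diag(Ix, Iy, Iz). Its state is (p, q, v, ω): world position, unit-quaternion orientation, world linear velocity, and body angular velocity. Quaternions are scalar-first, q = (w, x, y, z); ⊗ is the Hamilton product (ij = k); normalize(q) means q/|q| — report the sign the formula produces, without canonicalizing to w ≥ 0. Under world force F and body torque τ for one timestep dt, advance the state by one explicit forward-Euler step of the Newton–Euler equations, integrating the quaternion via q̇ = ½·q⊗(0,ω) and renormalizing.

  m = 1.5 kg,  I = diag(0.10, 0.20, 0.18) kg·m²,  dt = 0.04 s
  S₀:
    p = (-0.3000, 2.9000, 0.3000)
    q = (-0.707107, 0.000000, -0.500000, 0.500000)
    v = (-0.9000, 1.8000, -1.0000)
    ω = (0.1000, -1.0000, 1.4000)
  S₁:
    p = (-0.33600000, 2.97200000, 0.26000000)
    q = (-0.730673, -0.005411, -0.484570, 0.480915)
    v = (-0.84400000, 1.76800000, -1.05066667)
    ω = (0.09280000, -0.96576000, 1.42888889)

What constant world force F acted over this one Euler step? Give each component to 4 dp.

velocity change Δv = (0.05600000, -0.03200000, -0.05066667)
F = m·Δv/dt = (2.1000, -1.2000, -1.9000)

F = (2.1000, -1.2000, -1.9000)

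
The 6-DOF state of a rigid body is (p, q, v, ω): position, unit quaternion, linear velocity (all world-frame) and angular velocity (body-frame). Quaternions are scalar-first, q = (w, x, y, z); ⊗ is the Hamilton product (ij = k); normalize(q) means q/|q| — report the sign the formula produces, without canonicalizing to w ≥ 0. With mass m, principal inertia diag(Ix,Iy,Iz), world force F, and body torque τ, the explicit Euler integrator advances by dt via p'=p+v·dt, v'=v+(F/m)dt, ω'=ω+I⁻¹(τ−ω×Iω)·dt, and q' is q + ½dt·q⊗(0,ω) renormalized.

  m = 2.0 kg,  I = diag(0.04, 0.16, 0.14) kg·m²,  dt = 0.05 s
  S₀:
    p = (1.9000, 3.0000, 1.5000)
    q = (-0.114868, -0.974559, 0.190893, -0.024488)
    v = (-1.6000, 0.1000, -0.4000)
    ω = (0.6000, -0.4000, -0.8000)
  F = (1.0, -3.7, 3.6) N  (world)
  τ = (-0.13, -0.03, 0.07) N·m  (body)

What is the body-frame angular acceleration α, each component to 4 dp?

precession coupling ω×(Iω) = (-0.0064, 0.0480, -0.0288)
angular accel α = (-3.0900, -0.4875, 0.7057)

α = (-3.0900, -0.4875, 0.7057)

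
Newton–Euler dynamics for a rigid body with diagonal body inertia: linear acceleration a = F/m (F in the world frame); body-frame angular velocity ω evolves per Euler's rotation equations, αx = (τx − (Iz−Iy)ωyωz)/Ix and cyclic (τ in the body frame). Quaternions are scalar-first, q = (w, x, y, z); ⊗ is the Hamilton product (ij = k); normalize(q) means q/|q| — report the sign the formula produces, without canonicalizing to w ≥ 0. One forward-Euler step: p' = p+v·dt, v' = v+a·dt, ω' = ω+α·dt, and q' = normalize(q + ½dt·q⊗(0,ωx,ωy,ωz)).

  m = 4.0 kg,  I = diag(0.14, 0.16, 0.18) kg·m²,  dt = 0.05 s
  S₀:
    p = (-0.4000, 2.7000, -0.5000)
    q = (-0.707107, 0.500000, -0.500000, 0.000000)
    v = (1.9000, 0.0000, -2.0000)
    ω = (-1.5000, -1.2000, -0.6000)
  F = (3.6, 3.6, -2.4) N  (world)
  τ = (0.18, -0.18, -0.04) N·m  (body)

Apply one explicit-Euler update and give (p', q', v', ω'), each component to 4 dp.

p' = (-0.3050, 2.7000, -0.6000)
q' = (-0.7025, 0.5333, -0.4707, -0.0231)
v' = (1.9450, 0.0450, -2.0300)
ω' = (-1.4409, -1.2450, -0.6211)

p + v·dt = (-0.3050, 2.7000, -0.6000)
v' = v + a·dt = (1.9450, 0.0450, -2.0300)
precession coupling ω×(Iω) = (0.0144, -0.0360, 0.0360)
α = I⁻¹(τ − ω×Iω) = (1.1829, -0.9000, -0.4222)
ω' = ω + α·dt = (-1.4409, -1.2450, -0.6211)
Hamilton product q⊗(0,ω) = (0.1500000, 1.3606605, 1.1485284, -0.9257358)
q' = normalize(q + ½dt·q⊗(0,ω)) = (-0.7025, 0.5333, -0.4707, -0.0231)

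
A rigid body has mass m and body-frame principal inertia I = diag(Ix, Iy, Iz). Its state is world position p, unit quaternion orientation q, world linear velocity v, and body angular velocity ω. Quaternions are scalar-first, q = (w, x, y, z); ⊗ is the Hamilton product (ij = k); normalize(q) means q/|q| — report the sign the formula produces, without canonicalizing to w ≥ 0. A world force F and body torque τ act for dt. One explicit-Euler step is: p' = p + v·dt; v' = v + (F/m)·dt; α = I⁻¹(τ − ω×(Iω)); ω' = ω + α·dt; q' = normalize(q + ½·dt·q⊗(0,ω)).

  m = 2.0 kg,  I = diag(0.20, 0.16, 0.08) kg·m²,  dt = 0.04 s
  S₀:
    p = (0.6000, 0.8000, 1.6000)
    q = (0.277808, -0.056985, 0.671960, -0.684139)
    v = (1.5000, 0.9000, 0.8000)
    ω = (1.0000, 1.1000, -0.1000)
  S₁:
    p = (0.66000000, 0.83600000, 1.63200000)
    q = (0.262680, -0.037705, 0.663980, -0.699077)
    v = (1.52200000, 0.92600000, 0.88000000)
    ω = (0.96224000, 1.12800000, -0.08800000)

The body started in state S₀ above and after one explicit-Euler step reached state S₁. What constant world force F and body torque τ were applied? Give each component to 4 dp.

F = (1.1000, 1.3000, 4.0000)
τ = (-0.1800, 0.1000, -0.0200)

velocity change Δv = (0.02200000, 0.02600000, 0.08000000)
F = m·Δv/dt = (1.1000, 1.3000, 4.0000)
ω₁ − ω₀ = (-0.03776000, 0.02800000, 0.01200000)
τ = I·(Δω/dt) + ω₀×(Iω₀) = (-0.1800, 0.1000, -0.0200)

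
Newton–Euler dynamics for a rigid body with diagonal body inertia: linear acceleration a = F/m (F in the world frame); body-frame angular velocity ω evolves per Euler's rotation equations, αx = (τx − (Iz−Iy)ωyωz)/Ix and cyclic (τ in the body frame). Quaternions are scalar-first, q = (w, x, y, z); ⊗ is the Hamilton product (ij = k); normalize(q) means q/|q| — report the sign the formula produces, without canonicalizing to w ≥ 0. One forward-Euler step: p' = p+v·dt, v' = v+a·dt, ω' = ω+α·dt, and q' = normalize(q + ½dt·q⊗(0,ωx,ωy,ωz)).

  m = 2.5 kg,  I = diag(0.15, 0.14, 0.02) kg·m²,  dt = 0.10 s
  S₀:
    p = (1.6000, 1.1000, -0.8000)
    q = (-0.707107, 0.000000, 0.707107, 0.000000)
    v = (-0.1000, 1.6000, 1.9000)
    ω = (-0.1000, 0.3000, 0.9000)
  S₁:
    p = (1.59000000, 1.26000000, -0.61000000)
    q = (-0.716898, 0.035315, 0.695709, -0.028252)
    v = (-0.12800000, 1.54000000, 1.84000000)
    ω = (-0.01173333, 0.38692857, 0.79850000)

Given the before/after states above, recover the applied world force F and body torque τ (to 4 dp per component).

Δv = v₁−v₀ = (-0.02800000, -0.06000000, -0.06000000)
F = m·Δv/dt = (-0.7000, -1.5000, -1.5000)
rate change Δω = (0.08826667, 0.08692857, -0.10150000)
I·α + gyro = (0.1000, 0.1100, -0.0200)

F = (-0.7000, -1.5000, -1.5000)
τ = (0.1000, 0.1100, -0.0200)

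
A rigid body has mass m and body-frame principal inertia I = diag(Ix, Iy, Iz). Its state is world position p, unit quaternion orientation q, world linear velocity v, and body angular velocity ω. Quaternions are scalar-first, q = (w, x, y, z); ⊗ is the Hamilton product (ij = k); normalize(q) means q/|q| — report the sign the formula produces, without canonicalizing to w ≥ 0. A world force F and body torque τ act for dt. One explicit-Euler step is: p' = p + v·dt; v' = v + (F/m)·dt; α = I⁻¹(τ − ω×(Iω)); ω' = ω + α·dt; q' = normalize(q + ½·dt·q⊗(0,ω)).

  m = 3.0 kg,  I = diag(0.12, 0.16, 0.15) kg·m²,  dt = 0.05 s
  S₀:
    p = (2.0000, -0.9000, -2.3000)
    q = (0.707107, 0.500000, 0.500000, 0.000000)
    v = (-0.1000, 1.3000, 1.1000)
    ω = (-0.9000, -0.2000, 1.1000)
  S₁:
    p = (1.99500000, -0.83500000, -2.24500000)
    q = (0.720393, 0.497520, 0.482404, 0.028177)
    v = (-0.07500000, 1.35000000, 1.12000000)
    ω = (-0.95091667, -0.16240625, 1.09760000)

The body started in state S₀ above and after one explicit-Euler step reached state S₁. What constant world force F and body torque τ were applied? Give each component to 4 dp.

velocity change Δv = (0.02500000, 0.05000000, 0.02000000)
applied force F = (1.5000, 3.0000, 1.2000)
rate change Δω = (-0.05091667, 0.03759375, -0.00240000)
applied torque τ = (-0.1200, 0.1500, 0.0000)

F = (1.5000, 3.0000, 1.2000)
τ = (-0.1200, 0.1500, 0.0000)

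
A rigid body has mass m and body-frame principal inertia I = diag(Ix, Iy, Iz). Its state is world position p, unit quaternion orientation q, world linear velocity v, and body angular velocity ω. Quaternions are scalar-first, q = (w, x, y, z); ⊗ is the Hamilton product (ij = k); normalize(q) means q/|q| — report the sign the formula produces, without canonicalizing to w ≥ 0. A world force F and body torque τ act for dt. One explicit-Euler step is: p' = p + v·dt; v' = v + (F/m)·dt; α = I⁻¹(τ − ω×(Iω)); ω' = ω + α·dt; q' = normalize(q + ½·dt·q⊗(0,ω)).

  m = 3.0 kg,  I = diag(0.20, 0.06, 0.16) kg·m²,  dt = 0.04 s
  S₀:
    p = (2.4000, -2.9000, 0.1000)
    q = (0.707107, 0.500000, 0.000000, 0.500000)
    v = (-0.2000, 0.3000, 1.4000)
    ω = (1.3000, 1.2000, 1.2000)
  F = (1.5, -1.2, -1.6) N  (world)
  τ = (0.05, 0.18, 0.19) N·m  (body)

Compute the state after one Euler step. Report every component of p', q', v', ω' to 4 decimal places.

p' = (2.3920, -2.8880, 0.1560)
q' = (0.6815, 0.5059, 0.0180, 0.5285)
v' = (-0.1800, 0.2840, 1.3787)
ω' = (1.2812, 1.2784, 1.3021)

a = (0.5000, -0.4000, -0.5333)
p' = p + v·dt = (2.3920, -2.8880, 0.1560)
v' = v + a·dt = (-0.1800, 0.2840, 1.3787)
precession coupling ω×(Iω) = (0.1440, 0.0624, -0.2184)
(τ − ω×Iω)/I = (-0.4700, 1.9600, 2.5525)
ω + α·dt = (1.2812, 1.2784, 1.3021)
q⊗(0,ω) = (-1.2500000, 0.3192391, 0.8985284, 1.4485284)
q + ½dt·q⊗(0,ω), renormalized = (0.6815, 0.5059, 0.0180, 0.5285)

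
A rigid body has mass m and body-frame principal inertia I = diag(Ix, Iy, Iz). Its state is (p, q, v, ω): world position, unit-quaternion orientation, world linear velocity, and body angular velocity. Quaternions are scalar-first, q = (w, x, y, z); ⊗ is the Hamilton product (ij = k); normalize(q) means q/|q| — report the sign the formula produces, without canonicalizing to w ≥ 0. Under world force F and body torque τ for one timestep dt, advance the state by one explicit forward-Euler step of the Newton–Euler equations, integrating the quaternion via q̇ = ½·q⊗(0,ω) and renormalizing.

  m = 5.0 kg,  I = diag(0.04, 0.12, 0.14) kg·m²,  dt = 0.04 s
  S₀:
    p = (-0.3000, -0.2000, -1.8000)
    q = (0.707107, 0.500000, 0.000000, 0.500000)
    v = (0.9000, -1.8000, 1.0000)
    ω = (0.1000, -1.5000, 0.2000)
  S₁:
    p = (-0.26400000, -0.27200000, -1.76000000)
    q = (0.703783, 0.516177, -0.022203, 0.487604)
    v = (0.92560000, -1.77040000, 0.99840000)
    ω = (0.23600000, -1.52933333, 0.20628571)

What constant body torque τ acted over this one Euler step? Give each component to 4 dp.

ω₁ − ω₀ = (0.13600000, -0.02933333, 0.00628571)
precession coupling = (-0.0060, -0.0020, -0.0120)
I·α + gyro = (0.1300, -0.0900, 0.0100)

τ = (0.1300, -0.0900, 0.0100)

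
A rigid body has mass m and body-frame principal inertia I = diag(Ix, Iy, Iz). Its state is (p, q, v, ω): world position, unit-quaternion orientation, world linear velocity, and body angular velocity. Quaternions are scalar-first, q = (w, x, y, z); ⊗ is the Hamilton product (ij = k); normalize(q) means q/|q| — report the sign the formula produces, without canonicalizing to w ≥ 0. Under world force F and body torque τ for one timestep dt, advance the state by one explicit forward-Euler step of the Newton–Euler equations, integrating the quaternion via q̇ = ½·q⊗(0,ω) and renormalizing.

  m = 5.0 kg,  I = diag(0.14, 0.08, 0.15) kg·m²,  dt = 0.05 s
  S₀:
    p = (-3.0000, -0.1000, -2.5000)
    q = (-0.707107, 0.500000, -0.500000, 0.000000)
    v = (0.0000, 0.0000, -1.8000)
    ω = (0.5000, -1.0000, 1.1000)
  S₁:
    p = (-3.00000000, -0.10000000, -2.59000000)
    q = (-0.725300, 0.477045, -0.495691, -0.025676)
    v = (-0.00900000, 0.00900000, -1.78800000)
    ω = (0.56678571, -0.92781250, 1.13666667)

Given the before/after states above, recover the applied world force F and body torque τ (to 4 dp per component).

velocity change Δv = (-0.00900000, 0.00900000, 0.01200000)
applied force F = (-0.9000, 0.9000, 1.2000)
Δω = ω₁−ω₀ = (0.06678571, 0.07218750, 0.03666667)
applied torque τ = (0.1100, 0.1100, 0.1400)

F = (-0.9000, 0.9000, 1.2000)
τ = (0.1100, 0.1100, 0.1400)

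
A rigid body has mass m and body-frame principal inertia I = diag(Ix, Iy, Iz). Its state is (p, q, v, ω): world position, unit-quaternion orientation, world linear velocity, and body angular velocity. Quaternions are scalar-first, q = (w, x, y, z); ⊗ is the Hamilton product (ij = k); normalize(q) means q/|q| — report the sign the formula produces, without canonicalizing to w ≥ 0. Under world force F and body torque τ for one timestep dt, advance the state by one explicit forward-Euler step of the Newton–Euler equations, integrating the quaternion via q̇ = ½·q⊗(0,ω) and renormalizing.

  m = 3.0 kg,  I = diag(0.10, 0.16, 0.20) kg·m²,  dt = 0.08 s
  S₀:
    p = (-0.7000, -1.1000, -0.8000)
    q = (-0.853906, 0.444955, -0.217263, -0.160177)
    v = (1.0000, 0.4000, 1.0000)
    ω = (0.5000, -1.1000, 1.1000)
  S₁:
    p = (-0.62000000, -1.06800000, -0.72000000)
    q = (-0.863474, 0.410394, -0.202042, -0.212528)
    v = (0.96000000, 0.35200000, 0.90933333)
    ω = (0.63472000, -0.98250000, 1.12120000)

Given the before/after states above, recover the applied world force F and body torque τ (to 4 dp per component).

Δv = v₁−v₀ = (-0.04000000, -0.04800000, -0.09066667)
m·(v₁−v₀)/dt = (-1.5000, -1.8000, -3.4000)
ω₁ − ω₀ = (0.13472000, 0.11750000, 0.02120000)
gyro term ω₀×Iω₀ = (-0.0484, -0.0550, -0.0330)
applied torque τ = (0.1200, 0.1800, 0.0200)

F = (-1.5000, -1.8000, -3.4000)
τ = (0.1200, 0.1800, 0.0200)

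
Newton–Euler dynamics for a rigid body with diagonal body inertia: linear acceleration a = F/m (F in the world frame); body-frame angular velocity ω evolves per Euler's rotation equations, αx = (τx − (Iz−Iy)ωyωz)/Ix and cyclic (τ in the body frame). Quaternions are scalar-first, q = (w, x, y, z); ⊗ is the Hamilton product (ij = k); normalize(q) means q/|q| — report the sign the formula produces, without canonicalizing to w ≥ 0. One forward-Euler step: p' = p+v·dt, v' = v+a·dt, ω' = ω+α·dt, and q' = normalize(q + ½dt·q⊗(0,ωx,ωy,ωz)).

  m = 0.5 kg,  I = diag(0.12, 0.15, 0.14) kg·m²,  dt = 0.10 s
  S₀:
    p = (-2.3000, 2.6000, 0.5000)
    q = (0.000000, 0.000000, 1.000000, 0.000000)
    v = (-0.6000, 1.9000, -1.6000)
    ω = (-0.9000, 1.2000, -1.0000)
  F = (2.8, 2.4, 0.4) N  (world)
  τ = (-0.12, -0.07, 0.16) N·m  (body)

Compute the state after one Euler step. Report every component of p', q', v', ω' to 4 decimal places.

p' = (-2.3600, 2.7900, 0.3400)
q' = (-0.0598, -0.0498, 0.9960, 0.0448)
v' = (-0.0400, 2.3800, -1.5200)
ω' = (-1.0100, 1.1653, -0.8626)

ω×(Iω) gyroscopic = (0.0120, -0.0180, -0.0324)
angular accel α = (-1.1000, -0.3467, 1.3743)
ω' = ω + α·dt = (-1.0100, 1.1653, -0.8626)
q⊗(0,ω) = (-1.2000000, -1.0000000, 0.0000000, 0.9000000)
updated quaternion q' = (-0.0598, -0.0498, 0.9960, 0.0448)
linear accel F/m = (5.6000, 4.8000, 0.8000)
p + v·dt = (-2.3600, 2.7900, 0.3400)
v' = v + a·dt = (-0.0400, 2.3800, -1.5200)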